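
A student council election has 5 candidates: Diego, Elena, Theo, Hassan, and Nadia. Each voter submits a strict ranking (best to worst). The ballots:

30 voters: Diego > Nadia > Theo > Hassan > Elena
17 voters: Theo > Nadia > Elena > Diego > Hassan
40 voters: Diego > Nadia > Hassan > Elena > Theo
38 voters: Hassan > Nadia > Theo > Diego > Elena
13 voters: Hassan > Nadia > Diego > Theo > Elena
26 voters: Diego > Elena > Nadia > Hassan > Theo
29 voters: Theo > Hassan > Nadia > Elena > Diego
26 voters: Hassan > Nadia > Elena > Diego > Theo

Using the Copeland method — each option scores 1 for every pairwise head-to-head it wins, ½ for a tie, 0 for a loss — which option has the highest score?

Diego: beats Elena, Theo, and Hassan; loses to Nadia → score 3.
Elena: loses to Diego, Theo, Hassan, and Nadia → score 0.
Theo: beats Elena; loses to Diego, Hassan, and Nadia → score 1.
Hassan: beats Elena and Theo; loses to Diego and Nadia → score 2.
Nadia: beats Diego, Elena, Theo, and Hassan → score 4.
Nadia has the best pairwise record.

Nadia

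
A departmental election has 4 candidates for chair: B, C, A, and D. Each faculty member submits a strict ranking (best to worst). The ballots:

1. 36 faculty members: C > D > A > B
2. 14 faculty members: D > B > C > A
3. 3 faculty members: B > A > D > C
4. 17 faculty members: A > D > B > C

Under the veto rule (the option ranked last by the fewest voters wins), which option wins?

D

Last-place votes: B 36, C 20, A 14, D 0.
D is ranked last by the fewest voters, so D wins.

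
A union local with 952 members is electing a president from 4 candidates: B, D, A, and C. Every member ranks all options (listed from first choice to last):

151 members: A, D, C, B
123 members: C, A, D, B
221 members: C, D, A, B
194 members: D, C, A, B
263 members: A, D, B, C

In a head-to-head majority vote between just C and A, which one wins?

Voters preferring C to A: 538; preferring A to C: 414.
C wins the head-to-head.

C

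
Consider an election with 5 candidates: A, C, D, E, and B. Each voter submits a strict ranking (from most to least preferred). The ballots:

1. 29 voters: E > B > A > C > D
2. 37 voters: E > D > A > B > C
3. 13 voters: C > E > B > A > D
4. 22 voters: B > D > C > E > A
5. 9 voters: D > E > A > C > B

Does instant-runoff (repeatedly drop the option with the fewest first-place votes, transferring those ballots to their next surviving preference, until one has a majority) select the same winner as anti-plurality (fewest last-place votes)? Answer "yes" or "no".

yes

Instant-runoff — R1 A 0, C 13, D 9, E 66, B 22 (E winner). Winner: E.
Anti-plurality — last-place votes: A 22, C 37, D 42, E 0, B 9. Winner: E.
The two methods agree.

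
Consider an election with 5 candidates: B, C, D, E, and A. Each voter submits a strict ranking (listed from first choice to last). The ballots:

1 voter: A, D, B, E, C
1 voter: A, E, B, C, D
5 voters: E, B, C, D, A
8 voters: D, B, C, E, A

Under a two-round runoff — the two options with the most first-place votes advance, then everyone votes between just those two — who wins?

Round 1 first-place votes: B 0, C 0, D 8, E 5, A 2.
D and E advance.
Runoff: D is preferred to E by 9 voters; E by 6.
D wins the runoff.

D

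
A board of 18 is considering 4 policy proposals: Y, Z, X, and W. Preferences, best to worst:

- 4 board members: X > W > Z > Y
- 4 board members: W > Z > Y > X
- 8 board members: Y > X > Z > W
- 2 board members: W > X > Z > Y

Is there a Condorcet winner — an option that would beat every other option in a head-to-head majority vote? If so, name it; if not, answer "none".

none

Checking pairwise contests:
Z beats Y 10–8.
X beats Z 14–4.
Y beats X 12–6.
X beats W 12–6.
Every option loses at least one head-to-head, so there is no Condorcet winner.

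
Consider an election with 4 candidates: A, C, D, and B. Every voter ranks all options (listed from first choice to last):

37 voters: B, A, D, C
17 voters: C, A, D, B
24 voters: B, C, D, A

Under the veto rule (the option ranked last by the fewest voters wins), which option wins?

Last-place votes: A 24, C 37, D 0, B 17.
D is ranked last by the fewest voters, so D wins.

D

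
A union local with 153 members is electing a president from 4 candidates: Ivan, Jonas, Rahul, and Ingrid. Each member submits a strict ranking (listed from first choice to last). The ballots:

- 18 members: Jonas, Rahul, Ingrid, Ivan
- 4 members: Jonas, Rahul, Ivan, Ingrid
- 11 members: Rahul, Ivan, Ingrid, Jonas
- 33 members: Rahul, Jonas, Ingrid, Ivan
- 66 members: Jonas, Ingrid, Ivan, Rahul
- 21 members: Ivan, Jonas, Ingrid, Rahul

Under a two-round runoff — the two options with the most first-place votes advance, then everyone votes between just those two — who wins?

Jonas

Round 1 first-place votes: Ivan 21, Jonas 88, Rahul 44, Ingrid 0.
Jonas and Rahul advance.
Runoff: Jonas is preferred to Rahul by 109 voters; Rahul by 44.
Jonas wins the runoff.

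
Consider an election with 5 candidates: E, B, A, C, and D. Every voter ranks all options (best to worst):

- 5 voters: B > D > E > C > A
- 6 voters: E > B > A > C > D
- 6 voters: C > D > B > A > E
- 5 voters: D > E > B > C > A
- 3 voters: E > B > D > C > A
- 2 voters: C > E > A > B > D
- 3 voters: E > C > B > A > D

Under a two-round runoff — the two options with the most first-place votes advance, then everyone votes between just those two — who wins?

Round 1 first-place votes: E 12, B 5, A 0, C 8, D 5.
E and C advance.
Runoff: E is preferred to C by 22 voters; C by 8.
E wins the runoff.

E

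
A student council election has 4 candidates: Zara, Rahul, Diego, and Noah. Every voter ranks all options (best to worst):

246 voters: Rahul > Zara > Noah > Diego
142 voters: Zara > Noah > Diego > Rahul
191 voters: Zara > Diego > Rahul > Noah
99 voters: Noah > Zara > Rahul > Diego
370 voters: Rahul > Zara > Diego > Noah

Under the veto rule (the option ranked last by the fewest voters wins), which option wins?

Zara

Last-place votes: Zara 0, Rahul 142, Diego 345, Noah 561.
Zara is ranked last by the fewest voters, so Zara wins.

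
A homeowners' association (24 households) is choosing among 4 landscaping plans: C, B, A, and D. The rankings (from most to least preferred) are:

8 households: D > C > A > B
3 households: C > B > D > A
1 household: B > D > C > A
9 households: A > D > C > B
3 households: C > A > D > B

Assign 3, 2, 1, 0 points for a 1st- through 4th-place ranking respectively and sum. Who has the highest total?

D

C: 8·2 + 3·3 + 1·1 + 9·1 + 3·3 = 44
B: 8·0 + 3·2 + 1·3 + 9·0 + 3·0 = 9
A: 8·1 + 3·0 + 1·0 + 9·3 + 3·2 = 41
D: 8·3 + 3·1 + 1·2 + 9·2 + 3·1 = 50
D has the highest Borda score (50).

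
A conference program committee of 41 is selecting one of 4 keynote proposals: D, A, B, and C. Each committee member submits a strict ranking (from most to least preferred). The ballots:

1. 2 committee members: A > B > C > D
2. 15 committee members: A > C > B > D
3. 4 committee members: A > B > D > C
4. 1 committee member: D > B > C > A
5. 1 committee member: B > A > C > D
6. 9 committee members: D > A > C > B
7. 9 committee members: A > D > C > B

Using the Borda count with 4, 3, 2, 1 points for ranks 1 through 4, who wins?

D: 2·1 + 15·1 + 4·2 + 1·4 + 1·1 + 9·4 + 9·3 = 93
A: 2·4 + 15·4 + 4·4 + 1·1 + 1·3 + 9·3 + 9·4 = 151
B: 2·3 + 15·2 + 4·3 + 1·3 + 1·4 + 9·1 + 9·1 = 73
C: 2·2 + 15·3 + 4·1 + 1·2 + 1·2 + 9·2 + 9·2 = 93
A has the highest Borda score (151).

A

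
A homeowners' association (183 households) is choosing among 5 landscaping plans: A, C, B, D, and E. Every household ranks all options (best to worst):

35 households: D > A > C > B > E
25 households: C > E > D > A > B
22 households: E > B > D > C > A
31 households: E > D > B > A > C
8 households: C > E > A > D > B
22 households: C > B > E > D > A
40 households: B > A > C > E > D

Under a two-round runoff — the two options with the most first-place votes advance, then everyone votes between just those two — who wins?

C

Round 1 first-place votes: A 0, C 55, B 40, D 35, E 53.
C and E advance.
Runoff: C is preferred to E by 130 voters; E by 53.
C wins the runoff.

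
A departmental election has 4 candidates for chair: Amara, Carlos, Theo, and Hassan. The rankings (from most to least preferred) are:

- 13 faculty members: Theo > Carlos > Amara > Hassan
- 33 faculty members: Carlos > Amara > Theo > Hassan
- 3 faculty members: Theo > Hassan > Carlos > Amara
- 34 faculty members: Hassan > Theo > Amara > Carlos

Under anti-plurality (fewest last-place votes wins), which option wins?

Last-place votes: Amara 3, Carlos 34, Theo 0, Hassan 46.
Theo is ranked last by the fewest voters, so Theo wins.

Theo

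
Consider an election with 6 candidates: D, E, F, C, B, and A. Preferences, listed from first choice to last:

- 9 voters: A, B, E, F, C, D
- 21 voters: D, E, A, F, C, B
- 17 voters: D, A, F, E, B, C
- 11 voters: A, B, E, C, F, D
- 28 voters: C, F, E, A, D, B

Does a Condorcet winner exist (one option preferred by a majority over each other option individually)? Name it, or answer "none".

Checking pairwise contests:
E beats D 48–38.
F beats E 45–41.
A beats F 58–28.
E beats C 58–28.
D beats B 66–20.
E beats A 49–37.
Every option loses at least one head-to-head, so there is no Condorcet winner.

none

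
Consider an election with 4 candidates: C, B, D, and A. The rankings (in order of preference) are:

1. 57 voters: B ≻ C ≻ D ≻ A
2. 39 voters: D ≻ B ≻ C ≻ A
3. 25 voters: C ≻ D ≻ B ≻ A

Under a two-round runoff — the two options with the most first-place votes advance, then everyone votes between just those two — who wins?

Round 1 first-place votes: C 25, B 57, D 39, A 0.
B and D advance.
Runoff: B is preferred to D by 57 voters; D by 64.
D wins the runoff.

D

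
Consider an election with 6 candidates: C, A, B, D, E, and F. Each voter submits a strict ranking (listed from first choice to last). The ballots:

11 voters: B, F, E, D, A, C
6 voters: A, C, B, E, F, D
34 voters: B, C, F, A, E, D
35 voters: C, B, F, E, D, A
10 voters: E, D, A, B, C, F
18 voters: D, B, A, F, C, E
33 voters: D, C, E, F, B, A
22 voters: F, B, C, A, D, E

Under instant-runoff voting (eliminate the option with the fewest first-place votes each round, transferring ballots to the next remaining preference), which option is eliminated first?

A

Round 1: C 35, A 6, B 45, D 51, E 10, F 22. Eliminate A.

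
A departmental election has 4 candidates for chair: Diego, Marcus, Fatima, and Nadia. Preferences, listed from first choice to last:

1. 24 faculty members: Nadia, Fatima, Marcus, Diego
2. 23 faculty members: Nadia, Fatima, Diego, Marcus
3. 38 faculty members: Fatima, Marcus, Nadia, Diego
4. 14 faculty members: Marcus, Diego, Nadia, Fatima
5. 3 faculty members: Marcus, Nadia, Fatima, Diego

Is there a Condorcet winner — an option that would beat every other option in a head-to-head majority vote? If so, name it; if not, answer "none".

Checking pairwise contests:
Marcus beats Diego 79–23.
Fatima beats Marcus 85–17.
Nadia beats Fatima 64–38.
Marcus beats Nadia 55–47.
Every option loses at least one head-to-head, so there is no Condorcet winner.

none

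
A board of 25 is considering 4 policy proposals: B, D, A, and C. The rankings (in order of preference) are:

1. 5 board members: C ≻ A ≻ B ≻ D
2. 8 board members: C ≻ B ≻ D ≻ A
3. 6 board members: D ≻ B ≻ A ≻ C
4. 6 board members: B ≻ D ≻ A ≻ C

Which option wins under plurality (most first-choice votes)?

C

First-place votes: B 6, D 6, A 0, C 13.
C has the most first-place votes.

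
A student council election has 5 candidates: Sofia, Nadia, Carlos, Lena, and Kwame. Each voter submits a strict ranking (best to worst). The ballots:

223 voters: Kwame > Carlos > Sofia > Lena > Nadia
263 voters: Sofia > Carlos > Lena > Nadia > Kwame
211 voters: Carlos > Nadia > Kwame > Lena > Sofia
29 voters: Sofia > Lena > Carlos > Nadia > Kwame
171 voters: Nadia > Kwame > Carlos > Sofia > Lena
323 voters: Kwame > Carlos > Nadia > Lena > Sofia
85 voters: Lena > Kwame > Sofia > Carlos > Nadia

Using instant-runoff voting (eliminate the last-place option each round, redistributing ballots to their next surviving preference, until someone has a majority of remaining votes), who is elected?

Kwame

Round 1: Sofia 292, Nadia 171, Carlos 211, Lena 85, Kwame 546. Eliminate Lena.
Round 2: Sofia 292, Nadia 171, Carlos 211, Kwame 631. Eliminate Nadia.
Round 3: Sofia 292, Carlos 211, Kwame 802. Kwame has a majority.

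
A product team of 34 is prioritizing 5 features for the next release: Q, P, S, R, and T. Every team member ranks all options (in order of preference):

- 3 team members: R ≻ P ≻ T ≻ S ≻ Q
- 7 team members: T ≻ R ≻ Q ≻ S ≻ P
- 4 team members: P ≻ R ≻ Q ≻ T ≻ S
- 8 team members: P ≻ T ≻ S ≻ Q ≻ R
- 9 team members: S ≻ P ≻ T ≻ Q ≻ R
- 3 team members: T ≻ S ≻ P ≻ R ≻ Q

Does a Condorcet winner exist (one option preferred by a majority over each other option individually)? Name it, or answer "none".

none

Checking pairwise contests:
P beats Q 27–7.
S beats P 19–15.
T beats S 25–9.
P beats R 24–10.
P beats T 24–10.
Every option loses at least one head-to-head, so there is no Condorcet winner.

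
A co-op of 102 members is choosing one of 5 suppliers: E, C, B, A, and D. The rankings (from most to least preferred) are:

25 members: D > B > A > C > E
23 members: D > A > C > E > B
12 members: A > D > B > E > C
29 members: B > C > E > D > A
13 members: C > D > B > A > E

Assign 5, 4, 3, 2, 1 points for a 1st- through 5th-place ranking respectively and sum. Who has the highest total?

D

E: 25·1 + 23·2 + 12·2 + 29·3 + 13·1 = 195
C: 25·2 + 23·3 + 12·1 + 29·4 + 13·5 = 312
B: 25·4 + 23·1 + 12·3 + 29·5 + 13·3 = 343
A: 25·3 + 23·4 + 12·5 + 29·1 + 13·2 = 282
D: 25·5 + 23·5 + 12·4 + 29·2 + 13·4 = 398
D has the highest Borda score (398).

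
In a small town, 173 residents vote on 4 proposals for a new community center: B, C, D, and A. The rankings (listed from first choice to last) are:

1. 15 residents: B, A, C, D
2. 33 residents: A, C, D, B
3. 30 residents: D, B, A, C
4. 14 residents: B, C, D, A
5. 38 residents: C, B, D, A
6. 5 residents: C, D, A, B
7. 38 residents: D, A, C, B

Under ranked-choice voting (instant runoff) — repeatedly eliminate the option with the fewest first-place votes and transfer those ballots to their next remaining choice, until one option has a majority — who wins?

Round 1: B 29, C 43, D 68, A 33. Eliminate B.
Round 2: C 57, D 68, A 48. Eliminate A.
Round 3: C 105, D 68. C has a majority.

C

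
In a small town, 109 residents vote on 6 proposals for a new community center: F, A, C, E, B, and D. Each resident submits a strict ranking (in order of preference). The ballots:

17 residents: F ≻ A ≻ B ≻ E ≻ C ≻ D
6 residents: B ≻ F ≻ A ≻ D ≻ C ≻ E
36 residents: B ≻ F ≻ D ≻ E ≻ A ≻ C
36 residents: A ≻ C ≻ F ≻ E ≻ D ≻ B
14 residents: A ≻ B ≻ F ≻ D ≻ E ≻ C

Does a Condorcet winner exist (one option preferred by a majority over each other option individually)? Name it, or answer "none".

Checking pairwise contests:
B beats F 56–53.
F beats A 59–50.
F beats C 73–36.
F beats E 109–0.
A beats B 67–42.
F beats D 109–0.
Every option loses at least one head-to-head, so there is no Condorcet winner.

none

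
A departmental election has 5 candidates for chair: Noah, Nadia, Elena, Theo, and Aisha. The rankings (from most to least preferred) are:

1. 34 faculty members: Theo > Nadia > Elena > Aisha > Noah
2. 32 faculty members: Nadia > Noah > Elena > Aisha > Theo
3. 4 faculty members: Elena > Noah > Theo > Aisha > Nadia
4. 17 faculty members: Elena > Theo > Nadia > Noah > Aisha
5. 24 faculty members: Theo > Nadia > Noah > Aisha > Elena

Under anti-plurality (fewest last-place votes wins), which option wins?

Nadia

Last-place votes: Noah 34, Nadia 4, Elena 24, Theo 32, Aisha 17.
Nadia is ranked last by the fewest voters, so Nadia wins.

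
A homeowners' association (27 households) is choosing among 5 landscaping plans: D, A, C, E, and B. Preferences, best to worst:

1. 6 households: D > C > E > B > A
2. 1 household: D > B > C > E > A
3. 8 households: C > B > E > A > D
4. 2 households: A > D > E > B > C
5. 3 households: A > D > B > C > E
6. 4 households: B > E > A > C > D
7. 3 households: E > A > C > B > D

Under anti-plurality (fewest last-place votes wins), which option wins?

B

Last-place votes: D 15, A 7, C 2, E 3, B 0.
B is ranked last by the fewest voters, so B wins.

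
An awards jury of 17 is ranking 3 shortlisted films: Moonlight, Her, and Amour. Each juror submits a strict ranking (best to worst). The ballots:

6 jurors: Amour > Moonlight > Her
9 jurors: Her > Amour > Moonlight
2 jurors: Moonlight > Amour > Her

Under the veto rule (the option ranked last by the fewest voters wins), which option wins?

Amour

Last-place votes: Moonlight 9, Her 8, Amour 0.
Amour is ranked last by the fewest voters, so Amour wins.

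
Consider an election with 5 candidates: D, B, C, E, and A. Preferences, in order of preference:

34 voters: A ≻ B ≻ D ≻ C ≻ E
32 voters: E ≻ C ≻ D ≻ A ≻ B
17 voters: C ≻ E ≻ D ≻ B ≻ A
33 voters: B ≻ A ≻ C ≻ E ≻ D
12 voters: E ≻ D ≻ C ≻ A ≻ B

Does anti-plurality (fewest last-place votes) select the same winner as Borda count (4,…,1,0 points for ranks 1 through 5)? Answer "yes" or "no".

Anti-plurality — last-place votes: D 33, B 44, C 0, E 34, A 17. Winner: C.
Borda — scores: D 202, B 251, C 288, E 260, A 279. Winner: C.
The two methods agree.

yes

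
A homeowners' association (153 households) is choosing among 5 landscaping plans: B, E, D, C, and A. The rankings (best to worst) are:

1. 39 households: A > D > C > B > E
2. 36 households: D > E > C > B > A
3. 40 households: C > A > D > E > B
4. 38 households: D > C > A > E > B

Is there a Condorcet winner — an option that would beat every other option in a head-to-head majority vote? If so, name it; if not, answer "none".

Checking pairwise contests:
E beats B 114–39.
D beats E 153–0.
A beats D 79–74.
D beats C 113–40.
C beats A 114–39.
Every option loses at least one head-to-head, so there is no Condorcet winner.

none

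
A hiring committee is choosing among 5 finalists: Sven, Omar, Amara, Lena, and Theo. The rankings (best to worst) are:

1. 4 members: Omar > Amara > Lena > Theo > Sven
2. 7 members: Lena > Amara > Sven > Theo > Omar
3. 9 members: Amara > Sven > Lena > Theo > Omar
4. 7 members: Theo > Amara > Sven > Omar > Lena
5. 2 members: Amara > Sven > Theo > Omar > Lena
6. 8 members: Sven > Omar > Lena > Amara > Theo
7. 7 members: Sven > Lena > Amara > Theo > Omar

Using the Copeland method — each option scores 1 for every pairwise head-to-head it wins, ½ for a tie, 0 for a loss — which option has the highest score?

Amara

Sven: beats Omar, Lena, and Theo; loses to Amara → score 3.
Omar: loses to Sven, Amara, Lena, and Theo → score 0.
Amara: beats Sven, Omar, and Theo; ties Lena → score 3.5.
Lena: beats Omar and Theo; ties Amara; loses to Sven → score 2.5.
Theo: beats Omar; loses to Sven, Amara, and Lena → score 1.
Amara has the best pairwise record.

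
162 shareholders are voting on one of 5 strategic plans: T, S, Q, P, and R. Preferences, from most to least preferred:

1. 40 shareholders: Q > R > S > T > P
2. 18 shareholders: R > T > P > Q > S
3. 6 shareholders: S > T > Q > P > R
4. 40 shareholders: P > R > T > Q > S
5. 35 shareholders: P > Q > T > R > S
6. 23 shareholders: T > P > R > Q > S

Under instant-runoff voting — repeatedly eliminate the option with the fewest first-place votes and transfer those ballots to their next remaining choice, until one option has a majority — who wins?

Round 1: T 23, S 6, Q 40, P 75, R 18. Eliminate S.
Round 2: T 29, Q 40, P 75, R 18. Eliminate R.
Round 3: T 47, Q 40, P 75. Eliminate Q.
Round 4: T 87, P 75. T has a majority.

T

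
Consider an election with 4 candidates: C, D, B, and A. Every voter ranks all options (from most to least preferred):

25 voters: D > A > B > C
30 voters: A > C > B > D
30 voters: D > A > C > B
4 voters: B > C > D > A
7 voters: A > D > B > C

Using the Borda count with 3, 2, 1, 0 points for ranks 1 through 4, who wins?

C: 25·0 + 30·2 + 30·1 + 4·2 + 7·0 = 98
D: 25·3 + 30·0 + 30·3 + 4·1 + 7·2 = 183
B: 25·1 + 30·1 + 30·0 + 4·3 + 7·1 = 74
A: 25·2 + 30·3 + 30·2 + 4·0 + 7·3 = 221
A has the highest Borda score (221).

A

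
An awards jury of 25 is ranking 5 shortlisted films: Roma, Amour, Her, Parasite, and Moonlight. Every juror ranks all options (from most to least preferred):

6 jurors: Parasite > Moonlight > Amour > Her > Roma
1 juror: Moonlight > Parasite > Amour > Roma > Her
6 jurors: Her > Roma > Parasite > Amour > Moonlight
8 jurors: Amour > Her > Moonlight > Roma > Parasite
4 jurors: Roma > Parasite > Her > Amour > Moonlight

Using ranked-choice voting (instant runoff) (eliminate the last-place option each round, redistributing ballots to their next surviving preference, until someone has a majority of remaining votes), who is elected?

Parasite

Round 1: Roma 4, Amour 8, Her 6, Parasite 6, Moonlight 1. Eliminate Moonlight.
Round 2: Roma 4, Amour 8, Her 6, Parasite 7. Eliminate Roma.
Round 3: Amour 8, Her 6, Parasite 11. Eliminate Her.
Round 4: Amour 8, Parasite 17. Parasite has a majority.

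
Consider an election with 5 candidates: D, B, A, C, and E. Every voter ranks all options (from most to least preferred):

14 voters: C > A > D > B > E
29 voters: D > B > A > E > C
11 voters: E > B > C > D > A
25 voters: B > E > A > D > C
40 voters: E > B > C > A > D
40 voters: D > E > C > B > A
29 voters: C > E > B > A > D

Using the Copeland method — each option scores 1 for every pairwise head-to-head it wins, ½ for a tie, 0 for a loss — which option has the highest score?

E

D: ties C; loses to B, A, and E → score 0.5.
B: beats D, A, and C; loses to E → score 3.
A: beats D; loses to B, C, and E → score 1.
C: beats A; ties D; loses to B and E → score 1.5.
E: beats D, B, A, and C → score 4.
E has the best pairwise record.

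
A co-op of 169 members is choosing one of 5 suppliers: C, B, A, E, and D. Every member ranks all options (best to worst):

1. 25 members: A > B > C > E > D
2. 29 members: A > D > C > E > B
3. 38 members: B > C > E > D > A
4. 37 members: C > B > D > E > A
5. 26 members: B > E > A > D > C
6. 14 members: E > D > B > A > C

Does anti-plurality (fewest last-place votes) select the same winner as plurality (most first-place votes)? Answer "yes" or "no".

Anti-plurality — last-place votes: C 40, B 29, A 75, E 0, D 25. Winner: E.
Plurality — first-place votes: C 37, B 64, A 54, E 14, D 0. Winner: B.
The two methods disagree.

no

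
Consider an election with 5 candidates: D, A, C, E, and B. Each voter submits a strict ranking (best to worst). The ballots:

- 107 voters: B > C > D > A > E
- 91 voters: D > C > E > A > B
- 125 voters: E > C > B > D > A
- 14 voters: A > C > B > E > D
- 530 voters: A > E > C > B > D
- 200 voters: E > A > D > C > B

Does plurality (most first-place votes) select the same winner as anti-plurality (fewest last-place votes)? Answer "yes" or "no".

Plurality — first-place votes: D 91, A 544, C 0, E 325, B 107. Winner: A.
Anti-plurality — last-place votes: D 544, A 125, C 0, E 107, B 291. Winner: C.
The two methods disagree.

no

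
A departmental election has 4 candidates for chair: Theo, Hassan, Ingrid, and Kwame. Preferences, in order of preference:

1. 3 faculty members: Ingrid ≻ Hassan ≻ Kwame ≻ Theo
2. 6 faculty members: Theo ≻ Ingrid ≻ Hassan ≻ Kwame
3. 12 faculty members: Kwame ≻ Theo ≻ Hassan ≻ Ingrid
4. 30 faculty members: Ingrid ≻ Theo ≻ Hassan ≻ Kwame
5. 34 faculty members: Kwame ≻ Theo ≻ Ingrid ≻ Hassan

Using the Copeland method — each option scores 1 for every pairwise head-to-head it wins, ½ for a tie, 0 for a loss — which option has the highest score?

Kwame

Theo: beats Hassan and Ingrid; loses to Kwame → score 2.
Hassan: loses to Theo, Ingrid, and Kwame → score 0.
Ingrid: beats Hassan; loses to Theo and Kwame → score 1.
Kwame: beats Theo, Hassan, and Ingrid → score 3.
Kwame has the best pairwise record.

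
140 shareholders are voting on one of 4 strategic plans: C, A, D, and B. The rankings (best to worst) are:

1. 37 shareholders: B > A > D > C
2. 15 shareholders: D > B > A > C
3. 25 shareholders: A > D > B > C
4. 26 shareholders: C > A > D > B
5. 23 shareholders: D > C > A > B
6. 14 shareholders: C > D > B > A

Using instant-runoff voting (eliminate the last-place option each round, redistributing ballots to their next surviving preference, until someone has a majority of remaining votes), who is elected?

Round 1: C 40, A 25, D 38, B 37. Eliminate A.
Round 2: C 40, D 63, B 37. Eliminate B.
Round 3: C 40, D 100. D has a majority.

D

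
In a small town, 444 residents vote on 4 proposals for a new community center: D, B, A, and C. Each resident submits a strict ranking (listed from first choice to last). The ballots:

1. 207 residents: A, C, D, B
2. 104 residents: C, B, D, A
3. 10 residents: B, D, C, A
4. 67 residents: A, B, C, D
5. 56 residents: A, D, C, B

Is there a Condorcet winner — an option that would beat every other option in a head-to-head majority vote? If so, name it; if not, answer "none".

A

A vs D: 330–114 for A.
A vs B: 330–114 for A.
A vs C: 330–114 for A.
A beats every other option head-to-head.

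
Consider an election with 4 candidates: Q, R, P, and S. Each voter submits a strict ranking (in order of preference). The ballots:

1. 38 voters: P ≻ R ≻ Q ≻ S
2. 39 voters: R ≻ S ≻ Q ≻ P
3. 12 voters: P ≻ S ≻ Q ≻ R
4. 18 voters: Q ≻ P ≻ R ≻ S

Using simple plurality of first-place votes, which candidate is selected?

First-place votes: Q 18, R 39, P 50, S 0.
P has the most first-place votes.

P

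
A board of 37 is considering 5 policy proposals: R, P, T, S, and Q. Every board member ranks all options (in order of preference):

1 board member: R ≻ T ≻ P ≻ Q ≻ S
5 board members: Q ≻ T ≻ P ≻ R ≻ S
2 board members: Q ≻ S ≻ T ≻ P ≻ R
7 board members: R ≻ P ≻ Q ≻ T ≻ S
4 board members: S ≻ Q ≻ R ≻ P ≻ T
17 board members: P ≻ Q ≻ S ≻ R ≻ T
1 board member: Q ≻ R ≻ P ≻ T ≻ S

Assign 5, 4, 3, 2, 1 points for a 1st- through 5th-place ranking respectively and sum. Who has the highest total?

R: 1·5 + 5·2 + 2·1 + 7·5 + 4·3 + 17·2 + 1·4 = 102
P: 1·3 + 5·3 + 2·2 + 7·4 + 4·2 + 17·5 + 1·3 = 146
T: 1·4 + 5·4 + 2·3 + 7·2 + 4·1 + 17·1 + 1·2 = 67
S: 1·1 + 5·1 + 2·4 + 7·1 + 4·5 + 17·3 + 1·1 = 93
Q: 1·2 + 5·5 + 2·5 + 7·3 + 4·4 + 17·4 + 1·5 = 147
Q has the highest Borda score (147).

Q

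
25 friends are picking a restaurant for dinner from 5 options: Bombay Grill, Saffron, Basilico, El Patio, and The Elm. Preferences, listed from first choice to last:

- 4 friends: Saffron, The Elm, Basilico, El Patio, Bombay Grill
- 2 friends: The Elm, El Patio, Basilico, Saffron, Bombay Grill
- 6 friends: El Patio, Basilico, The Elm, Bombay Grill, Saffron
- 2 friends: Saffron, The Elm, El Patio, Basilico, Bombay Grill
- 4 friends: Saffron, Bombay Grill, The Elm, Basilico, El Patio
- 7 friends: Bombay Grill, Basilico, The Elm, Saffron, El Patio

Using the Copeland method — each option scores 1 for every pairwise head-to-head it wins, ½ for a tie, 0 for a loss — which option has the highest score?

Bombay Grill: beats Saffron; loses to Basilico, El Patio, and The Elm → score 1.
Saffron: beats El Patio; loses to Bombay Grill, Basilico, and The Elm → score 1.
Basilico: beats Bombay Grill, Saffron, El Patio, and The Elm → score 4.
El Patio: beats Bombay Grill; loses to Saffron, Basilico, and The Elm → score 1.
The Elm: beats Bombay Grill, Saffron, and El Patio; loses to Basilico → score 3.
Basilico has the best pairwise record.

Basilico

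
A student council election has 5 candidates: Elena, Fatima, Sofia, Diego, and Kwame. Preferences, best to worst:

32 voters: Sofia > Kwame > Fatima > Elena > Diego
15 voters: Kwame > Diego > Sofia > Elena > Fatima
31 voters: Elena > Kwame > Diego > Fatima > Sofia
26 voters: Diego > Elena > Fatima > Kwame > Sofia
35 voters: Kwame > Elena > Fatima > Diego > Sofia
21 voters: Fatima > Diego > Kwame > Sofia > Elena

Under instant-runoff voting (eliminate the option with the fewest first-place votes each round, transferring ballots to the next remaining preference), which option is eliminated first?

Fatima

Round 1: Elena 31, Fatima 21, Sofia 32, Diego 26, Kwame 50. Eliminate Fatima.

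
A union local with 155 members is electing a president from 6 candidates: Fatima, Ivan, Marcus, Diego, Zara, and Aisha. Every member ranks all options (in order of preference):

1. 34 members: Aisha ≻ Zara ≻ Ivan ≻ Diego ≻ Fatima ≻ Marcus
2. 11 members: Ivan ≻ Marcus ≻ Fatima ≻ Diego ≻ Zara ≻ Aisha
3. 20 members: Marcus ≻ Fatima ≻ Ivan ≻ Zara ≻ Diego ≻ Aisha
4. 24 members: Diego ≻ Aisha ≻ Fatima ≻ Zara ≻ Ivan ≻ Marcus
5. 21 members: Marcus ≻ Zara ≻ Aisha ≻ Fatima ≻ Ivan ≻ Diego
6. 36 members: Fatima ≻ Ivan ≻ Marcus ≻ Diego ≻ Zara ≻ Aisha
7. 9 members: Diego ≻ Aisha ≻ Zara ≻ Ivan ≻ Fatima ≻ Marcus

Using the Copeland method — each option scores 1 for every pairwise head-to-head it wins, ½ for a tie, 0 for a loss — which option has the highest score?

Fatima: beats Ivan, Marcus, Diego, and Zara; loses to Aisha → score 4.
Ivan: beats Marcus and Diego; loses to Fatima, Zara, and Aisha → score 2.
Marcus: beats Diego, Zara, and Aisha; loses to Fatima and Ivan → score 3.
Diego: beats Zara and Aisha; loses to Fatima, Ivan, and Marcus → score 2.
Zara: beats Ivan and Aisha; loses to Fatima, Marcus, and Diego → score 2.
Aisha: beats Fatima and Ivan; loses to Marcus, Diego, and Zara → score 2.
Fatima has the best pairwise record.

Fatima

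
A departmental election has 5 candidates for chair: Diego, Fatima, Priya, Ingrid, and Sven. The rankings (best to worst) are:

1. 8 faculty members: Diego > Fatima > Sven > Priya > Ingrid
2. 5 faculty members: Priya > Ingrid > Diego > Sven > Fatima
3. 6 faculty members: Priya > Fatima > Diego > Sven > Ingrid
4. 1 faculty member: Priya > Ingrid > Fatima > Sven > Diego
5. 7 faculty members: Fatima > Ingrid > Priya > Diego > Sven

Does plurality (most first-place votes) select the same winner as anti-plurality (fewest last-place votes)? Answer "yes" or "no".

yes

Plurality — first-place votes: Diego 8, Fatima 7, Priya 12, Ingrid 0, Sven 0. Winner: Priya.
Anti-plurality — last-place votes: Diego 1, Fatima 5, Priya 0, Ingrid 14, Sven 7. Winner: Priya.
The two methods agree.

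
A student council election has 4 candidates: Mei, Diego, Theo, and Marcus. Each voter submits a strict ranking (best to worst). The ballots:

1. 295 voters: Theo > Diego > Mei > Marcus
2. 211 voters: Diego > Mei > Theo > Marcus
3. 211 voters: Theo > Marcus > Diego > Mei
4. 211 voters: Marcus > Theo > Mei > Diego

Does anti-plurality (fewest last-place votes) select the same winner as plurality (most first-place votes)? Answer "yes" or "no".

Anti-plurality — last-place votes: Mei 211, Diego 211, Theo 0, Marcus 506. Winner: Theo.
Plurality — first-place votes: Mei 0, Diego 211, Theo 506, Marcus 211. Winner: Theo.
The two methods agree.

yes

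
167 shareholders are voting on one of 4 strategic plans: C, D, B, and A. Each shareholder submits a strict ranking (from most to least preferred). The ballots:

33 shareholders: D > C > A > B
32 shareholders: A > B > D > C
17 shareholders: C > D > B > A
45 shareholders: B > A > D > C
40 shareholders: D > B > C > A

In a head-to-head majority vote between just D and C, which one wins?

Voters preferring D to C: 150; preferring C to D: 17.
D wins the head-to-head.

D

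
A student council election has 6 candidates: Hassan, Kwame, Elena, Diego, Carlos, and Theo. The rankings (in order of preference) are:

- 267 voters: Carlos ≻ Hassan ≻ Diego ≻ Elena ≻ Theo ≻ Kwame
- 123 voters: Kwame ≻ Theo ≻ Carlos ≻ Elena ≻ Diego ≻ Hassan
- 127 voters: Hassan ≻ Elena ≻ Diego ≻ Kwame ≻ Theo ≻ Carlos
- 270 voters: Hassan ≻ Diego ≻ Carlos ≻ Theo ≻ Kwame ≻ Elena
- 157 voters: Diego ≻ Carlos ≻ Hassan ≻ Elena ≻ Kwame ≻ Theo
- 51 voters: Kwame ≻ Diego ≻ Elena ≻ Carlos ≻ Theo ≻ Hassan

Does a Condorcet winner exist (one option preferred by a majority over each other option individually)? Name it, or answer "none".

none

Checking pairwise contests:
Carlos beats Hassan 598–397.
Hassan beats Kwame 821–174.
Hassan beats Elena 821–174.
Hassan beats Diego 664–331.
Diego beats Carlos 605–390.
Hassan beats Theo 821–174.
Every option loses at least one head-to-head, so there is no Condorcet winner.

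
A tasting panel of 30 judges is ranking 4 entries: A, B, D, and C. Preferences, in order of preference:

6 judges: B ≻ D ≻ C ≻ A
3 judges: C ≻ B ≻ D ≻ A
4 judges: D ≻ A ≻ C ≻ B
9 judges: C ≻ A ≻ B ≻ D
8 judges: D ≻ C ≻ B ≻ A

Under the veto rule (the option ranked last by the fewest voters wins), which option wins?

C

Last-place votes: A 17, B 4, D 9, C 0.
C is ranked last by the fewest voters, so C wins.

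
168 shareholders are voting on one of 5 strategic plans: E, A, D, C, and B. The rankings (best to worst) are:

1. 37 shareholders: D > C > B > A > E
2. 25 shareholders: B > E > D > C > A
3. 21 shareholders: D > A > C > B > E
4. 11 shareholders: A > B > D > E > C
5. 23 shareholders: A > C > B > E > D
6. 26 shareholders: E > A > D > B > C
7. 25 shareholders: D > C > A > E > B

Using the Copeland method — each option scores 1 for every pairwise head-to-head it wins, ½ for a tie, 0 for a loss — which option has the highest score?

E: loses to A, D, C, and B → score 0.
A: beats E and B; loses to D and C → score 2.
D: beats E, A, C, and B → score 4.
C: beats E, A, and B; loses to D → score 3.
B: beats E; loses to A, D, and C → score 1.
D has the best pairwise record.

D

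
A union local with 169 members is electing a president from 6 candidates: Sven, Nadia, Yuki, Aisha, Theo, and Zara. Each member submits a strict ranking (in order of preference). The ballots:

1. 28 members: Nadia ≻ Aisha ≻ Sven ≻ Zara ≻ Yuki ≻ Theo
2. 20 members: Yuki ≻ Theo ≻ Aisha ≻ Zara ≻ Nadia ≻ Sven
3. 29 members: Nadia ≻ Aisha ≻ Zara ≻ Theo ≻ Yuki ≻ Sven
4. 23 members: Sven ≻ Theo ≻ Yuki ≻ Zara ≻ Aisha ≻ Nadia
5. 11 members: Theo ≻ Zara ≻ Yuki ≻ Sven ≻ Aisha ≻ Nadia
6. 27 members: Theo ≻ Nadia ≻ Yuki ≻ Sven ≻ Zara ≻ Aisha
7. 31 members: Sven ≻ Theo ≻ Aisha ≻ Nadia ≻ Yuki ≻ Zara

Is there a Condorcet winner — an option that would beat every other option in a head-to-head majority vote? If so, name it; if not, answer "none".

Theo vs Sven: 87–82 for Theo.
Theo vs Nadia: 112–57 for Theo.
Theo vs Yuki: 121–48 for Theo.
Theo vs Aisha: 112–57 for Theo.
Theo vs Zara: 112–57 for Theo.
Theo beats every other option head-to-head.

Theo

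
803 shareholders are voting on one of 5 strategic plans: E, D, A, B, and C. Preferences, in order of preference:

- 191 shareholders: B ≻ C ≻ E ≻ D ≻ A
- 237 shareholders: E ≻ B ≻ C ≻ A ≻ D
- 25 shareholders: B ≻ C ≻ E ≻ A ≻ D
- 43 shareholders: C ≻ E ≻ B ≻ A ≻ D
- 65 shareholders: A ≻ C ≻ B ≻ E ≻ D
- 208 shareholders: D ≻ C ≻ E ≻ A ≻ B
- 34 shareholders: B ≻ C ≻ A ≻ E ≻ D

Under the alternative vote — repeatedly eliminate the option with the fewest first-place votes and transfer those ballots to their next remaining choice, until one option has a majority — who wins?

E

Round 1: E 237, D 208, A 65, B 250, C 43. Eliminate C.
Round 2: E 280, D 208, A 65, B 250. Eliminate A.
Round 3: E 280, D 208, B 315. Eliminate D.
Round 4: E 488, B 315. E has a majority.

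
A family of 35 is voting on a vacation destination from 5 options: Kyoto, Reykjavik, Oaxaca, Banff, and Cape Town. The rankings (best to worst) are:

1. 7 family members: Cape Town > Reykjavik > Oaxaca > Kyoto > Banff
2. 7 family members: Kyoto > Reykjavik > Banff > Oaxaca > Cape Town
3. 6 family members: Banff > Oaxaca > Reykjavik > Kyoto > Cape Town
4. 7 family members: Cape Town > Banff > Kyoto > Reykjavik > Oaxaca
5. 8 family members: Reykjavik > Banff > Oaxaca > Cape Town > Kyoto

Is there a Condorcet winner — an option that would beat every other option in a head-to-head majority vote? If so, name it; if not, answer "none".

Reykjavik vs Kyoto: 21–14 for Reykjavik.
Reykjavik vs Oaxaca: 29–6 for Reykjavik.
Reykjavik vs Banff: 22–13 for Reykjavik.
Reykjavik vs Cape Town: 21–14 for Reykjavik.
Reykjavik beats every other option head-to-head.

Reykjavik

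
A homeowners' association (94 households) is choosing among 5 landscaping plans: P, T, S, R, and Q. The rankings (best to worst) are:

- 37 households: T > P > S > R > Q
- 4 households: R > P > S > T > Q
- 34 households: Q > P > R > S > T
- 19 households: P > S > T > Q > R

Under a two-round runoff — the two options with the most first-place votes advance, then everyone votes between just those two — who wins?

Round 1 first-place votes: P 19, T 37, S 0, R 4, Q 34.
T and Q advance.
Runoff: T is preferred to Q by 60 voters; Q by 34.
T wins the runoff.

T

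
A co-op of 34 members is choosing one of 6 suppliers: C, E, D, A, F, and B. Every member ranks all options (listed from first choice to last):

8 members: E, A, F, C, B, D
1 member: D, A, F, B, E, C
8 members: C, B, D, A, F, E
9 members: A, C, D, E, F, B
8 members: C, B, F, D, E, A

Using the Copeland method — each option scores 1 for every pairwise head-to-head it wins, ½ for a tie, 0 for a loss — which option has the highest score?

C: beats E, D, F, and B; loses to A → score 4.
E: ties F and B; loses to C, D, and A → score 1.
D: beats E and F; ties A; loses to C and B → score 2.5.
A: beats C, E, F, and B; ties D → score 4.5.
F: beats B; ties E; loses to C, D, and A → score 1.5.
B: beats D; ties E; loses to C, A, and F → score 1.5.
A has the best pairwise record.

A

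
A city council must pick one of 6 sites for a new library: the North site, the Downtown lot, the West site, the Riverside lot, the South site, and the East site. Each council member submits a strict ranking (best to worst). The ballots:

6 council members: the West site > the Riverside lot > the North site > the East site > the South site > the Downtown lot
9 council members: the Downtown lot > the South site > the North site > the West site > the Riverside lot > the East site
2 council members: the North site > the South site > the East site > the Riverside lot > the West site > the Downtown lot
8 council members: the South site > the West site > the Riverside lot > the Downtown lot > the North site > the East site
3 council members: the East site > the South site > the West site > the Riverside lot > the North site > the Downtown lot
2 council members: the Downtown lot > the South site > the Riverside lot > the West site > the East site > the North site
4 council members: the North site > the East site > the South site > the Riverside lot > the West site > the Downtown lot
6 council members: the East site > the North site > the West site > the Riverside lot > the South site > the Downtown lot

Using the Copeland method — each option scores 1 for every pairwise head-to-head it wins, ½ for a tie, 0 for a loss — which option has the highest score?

the South site

the North site: beats the Downtown lot, the West site, the Riverside lot, and the East site; loses to the South site → score 4.
the Downtown lot: loses to the North site, the West site, the Riverside lot, the South site, and the East site → score 0.
the West site: beats the Downtown lot, the Riverside lot, and the East site; loses to the North site and the South site → score 3.
the Riverside lot: beats the Downtown lot and the East site; loses to the North site, the West site, and the South site → score 2.
the South site: beats the North site, the Downtown lot, the West site, the Riverside lot, and the East site → score 5.
the East site: beats the Downtown lot; loses to the North site, the West site, the Riverside lot, and the South site → score 1.
the South site has the best pairwise record.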